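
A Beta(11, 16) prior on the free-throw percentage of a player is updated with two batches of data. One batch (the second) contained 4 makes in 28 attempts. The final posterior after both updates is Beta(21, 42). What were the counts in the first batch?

Because Beta–binomial updating is additive in the counts, the combined data contributed (α_post−α_prior, β_post−β_prior) successes and failures.
Total across both batches: 21−11=10 makes, 42−16=26 misses.
Subtract the second batch: 10−4=6 makes and 26−24=2 misses.

6 makes and 2 misses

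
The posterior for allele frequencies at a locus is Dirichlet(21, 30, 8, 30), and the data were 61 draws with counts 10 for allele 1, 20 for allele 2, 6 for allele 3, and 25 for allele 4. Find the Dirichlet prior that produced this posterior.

Dirichlet(11, 10, 2, 5)

For a Dirichlet(α) prior with multinomial counts c, the posterior is Dirichlet(α + c) componentwise.
Subtract each count from the matching posterior parameter: 21−10=11, 30−20=10, 8−6=2, 30−25=5.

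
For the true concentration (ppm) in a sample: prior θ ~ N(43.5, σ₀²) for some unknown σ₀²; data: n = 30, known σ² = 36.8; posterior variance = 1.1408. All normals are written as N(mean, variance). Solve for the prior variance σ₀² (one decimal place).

Posterior precision equals prior precision plus data precision: 1/σ_n² = 1/σ₀² + n/σ².
So 1/σ₀² = 1/1.1408 − 30/36.8 = 0.876578 − 0.815217 = 0.061361.
Hence σ₀² = 1/0.061361 ≈ 16.3.

σ₀² = 16.3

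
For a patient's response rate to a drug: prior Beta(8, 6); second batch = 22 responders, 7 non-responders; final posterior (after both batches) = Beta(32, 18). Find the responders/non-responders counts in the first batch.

2 responders and 5 non-responders

Because Beta–binomial updating is additive in the counts, the combined data contributed (α_post−α_prior, β_post−β_prior) successes and failures.
Total across both batches: 32−8=24 responders, 18−6=12 non-responders.
Subtract the second batch: 24−22=2 responders and 12−7=5 non-responders.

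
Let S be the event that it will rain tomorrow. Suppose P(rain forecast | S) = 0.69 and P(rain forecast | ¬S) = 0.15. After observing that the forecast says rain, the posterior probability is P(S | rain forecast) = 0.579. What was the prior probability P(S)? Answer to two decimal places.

Bayes' rule in odds form gives O(S|E) = O(S)·[P(E|S)/P(E|¬S)], hence O(S) = O(S|E)/LR.
Posterior odds = 0.579/(1−0.579) = 1.3753. LR = 0.69/0.15 = 4.6000.
Prior odds = 1.3753/4.6000 = 0.2990, so P(S) = 0.2990/(1+0.2990) ≈ 0.23.

P(S) = 0.23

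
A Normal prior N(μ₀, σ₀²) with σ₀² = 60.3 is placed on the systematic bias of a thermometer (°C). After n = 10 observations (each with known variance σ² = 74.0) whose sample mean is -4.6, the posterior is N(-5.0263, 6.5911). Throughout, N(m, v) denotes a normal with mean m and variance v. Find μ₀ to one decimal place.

μ₀ = -8.5

With known observation variance, the Normal–Normal posterior has precision τ_n = τ₀ + n/σ² and mean μ_n = (τ₀μ₀ + (n/σ²)x̄)/τ_n.
Here τ₀ = 1/60.3 = 0.016584 and τ_data = 10/74.0 = 0.135135, so τ_n = 0.151719.
Rearranging for μ₀: μ₀ = (μ_n·τ_n − τ_data·x̄)/τ₀ = (-5.0263·0.151719 − 0.135135·-4.6) / 0.016584 = -0.140964/0.016584 ≈ -8.5.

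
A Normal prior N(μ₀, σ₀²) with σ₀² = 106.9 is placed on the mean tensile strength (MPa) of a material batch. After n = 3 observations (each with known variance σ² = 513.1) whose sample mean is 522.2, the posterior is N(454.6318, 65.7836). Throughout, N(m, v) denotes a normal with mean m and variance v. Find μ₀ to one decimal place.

With known observation variance, the Normal–Normal posterior has precision τ_n = τ₀ + n/σ² and mean μ_n = (τ₀μ₀ + (n/σ²)x̄)/τ_n.
Here τ₀ = 1/106.9 = 0.009355 and τ_data = 3/513.1 = 0.005847, so τ_n = 0.015202.
Rearranging for μ₀: μ₀ = (μ_n·τ_n − τ_data·x̄)/τ₀ = (454.6318·0.015202 − 0.005847·522.2) / 0.009355 = 3.858009/0.009355 ≈ 412.4.

μ₀ = 412.4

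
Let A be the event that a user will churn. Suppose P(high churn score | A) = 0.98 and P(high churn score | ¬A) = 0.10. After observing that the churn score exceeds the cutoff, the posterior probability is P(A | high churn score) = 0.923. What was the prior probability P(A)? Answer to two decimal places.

P(A) = 0.55

In odds form, posterior odds = prior odds × likelihood ratio, so prior odds = posterior odds ÷ LR.
Posterior odds = 0.923/(1−0.923) = 11.9870. LR = 0.98/0.10 = 9.8000.
Prior odds = 11.9870/9.8000 = 1.2232, so P(A) = 1.2232/(1+1.2232) ≈ 0.55.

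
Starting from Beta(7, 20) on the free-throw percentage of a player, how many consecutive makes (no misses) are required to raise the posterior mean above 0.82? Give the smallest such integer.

After k makes and 0 misses the posterior is Beta(7+k, 20), with mean (7+k)/(7+20+k).
Set (7+k)/(27+k) > 0.82 and solve: k > (0.82·27 − 7)/(1 − 0.82) = 84.111.
The smallest integer exceeding 84.111 is 85, and checking k=85: (92)/(112) = 0.8214 > 0.82.

k = 85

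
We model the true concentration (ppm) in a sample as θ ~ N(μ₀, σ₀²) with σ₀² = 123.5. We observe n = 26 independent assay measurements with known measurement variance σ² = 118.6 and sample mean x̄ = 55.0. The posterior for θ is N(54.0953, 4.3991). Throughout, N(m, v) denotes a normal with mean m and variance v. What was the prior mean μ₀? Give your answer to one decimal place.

μ₀ = 29.6

The posterior mean is a precision-weighted average: μ_n = (τ₀μ₀ + τ_data·x̄)/(τ₀+τ_data), with τ₀=1/σ₀² and τ_data=n/σ².
Here τ₀ = 1/123.5 = 0.008097 and τ_data = 26/118.6 = 0.219224, so τ_n = 0.227321.
Rearranging for μ₀: μ₀ = (μ_n·τ_n − τ_data·x̄)/τ₀ = (54.0953·0.227321 − 0.219224·55.0) / 0.008097 = 0.239678/0.008097 ≈ 29.6.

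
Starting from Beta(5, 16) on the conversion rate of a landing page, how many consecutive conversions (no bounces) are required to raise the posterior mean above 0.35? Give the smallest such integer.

k = 4

After k conversions and 0 bounces the posterior is Beta(5+k, 16), with mean (5+k)/(5+16+k).
Set (5+k)/(21+k) > 0.35 and solve: k > (0.35·21 − 5)/(1 − 0.35) = 3.615.
The smallest integer exceeding 3.615 is 4.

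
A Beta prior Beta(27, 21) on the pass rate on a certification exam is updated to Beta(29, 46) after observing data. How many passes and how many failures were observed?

Beta is conjugate to the binomial likelihood: posterior = Beta(a+s, b+f).
Match parameters: s=29−27=2, f=46−21=25.

2 passes and 25 failures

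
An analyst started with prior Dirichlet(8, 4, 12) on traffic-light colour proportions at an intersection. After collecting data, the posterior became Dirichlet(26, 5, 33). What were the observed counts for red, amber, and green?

For a Dirichlet(α) prior with multinomial counts c, the posterior is Dirichlet(α + c) componentwise.
Counts are posterior − prior componentwise: 26−8=18, 5−4=1, 33−12=21.

counts (18, 1, 21)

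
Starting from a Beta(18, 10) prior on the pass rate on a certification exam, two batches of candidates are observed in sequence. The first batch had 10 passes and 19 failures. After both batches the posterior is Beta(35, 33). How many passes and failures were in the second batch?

Because Beta–binomial updating is additive in the counts, the combined data contributed (α_post−α_prior, β_post−β_prior) successes and failures.
Total across both batches: 35−18=17 passes, 33−10=23 failures.
Subtract the first batch: 17−10=7 passes and 23−19=4 failures.

7 passes and 4 failures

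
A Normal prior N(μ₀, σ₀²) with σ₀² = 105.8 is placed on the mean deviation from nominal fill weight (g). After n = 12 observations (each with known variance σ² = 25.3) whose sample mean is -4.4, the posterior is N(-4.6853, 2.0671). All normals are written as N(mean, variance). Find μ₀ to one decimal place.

μ₀ = -19.0

The posterior mean is a precision-weighted average: μ_n = (τ₀μ₀ + τ_data·x̄)/(τ₀+τ_data), with τ₀=1/σ₀² and τ_data=n/σ².
Here τ₀ = 1/105.8 = 0.009452 and τ_data = 12/25.3 = 0.474308, so τ_n = 0.483760.
Rearranging for μ₀: μ₀ = (μ_n·τ_n − τ_data·x̄)/τ₀ = (-4.6853·0.483760 − 0.474308·-4.4) / 0.009452 = -0.179606/0.009452 ≈ -19.0.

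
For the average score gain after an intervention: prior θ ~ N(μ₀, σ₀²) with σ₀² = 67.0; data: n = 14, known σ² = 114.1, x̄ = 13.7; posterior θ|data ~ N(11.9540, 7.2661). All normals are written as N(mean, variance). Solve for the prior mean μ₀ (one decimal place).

μ₀ = -2.4

The posterior mean is a precision-weighted average: μ_n = (τ₀μ₀ + τ_data·x̄)/(τ₀+τ_data), with τ₀=1/σ₀² and τ_data=n/σ².
Here τ₀ = 1/67.0 = 0.014925 and τ_data = 14/114.1 = 0.122699, so τ_n = 0.137624.
Rearranging for μ₀: μ₀ = (μ_n·τ_n − τ_data·x̄)/τ₀ = (11.9540·0.137624 − 0.122699·13.7) / 0.014925 = -0.035819/0.014925 ≈ -2.4.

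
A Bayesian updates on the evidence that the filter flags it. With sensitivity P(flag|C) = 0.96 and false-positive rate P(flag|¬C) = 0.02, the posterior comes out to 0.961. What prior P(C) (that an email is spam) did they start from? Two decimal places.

In odds form, posterior odds = prior odds × likelihood ratio, so prior odds = posterior odds ÷ LR.
Posterior odds = 0.961/(1−0.961) = 24.6410. LR = 0.96/0.02 = 48.0000.
Prior odds = 24.6410/48.0000 = 0.5134, so P(C) = 0.5134/(1+0.5134) ≈ 0.34.

P(C) = 0.34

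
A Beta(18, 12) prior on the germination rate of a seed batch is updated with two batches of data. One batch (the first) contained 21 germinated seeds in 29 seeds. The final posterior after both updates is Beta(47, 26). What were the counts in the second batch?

8 germinated seeds and 6 non-germinating seeds

Sequential conjugate updates are equivalent to a single update on the pooled data, so total successes = posterior α − prior α and total failures = posterior β − prior β.
Total across both batches: 47−18=29 germinated seeds, 26−12=14 non-germinating seeds.
Subtract the first batch: 29−21=8 germinated seeds and 14−8=6 non-germinating seeds.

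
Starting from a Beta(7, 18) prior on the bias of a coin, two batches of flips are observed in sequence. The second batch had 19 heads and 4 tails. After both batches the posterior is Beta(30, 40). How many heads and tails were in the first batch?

Because Beta–binomial updating is additive in the counts, the combined data contributed (α_post−α_prior, β_post−β_prior) successes and failures.
Total across both batches: 30−7=23 heads, 40−18=22 tails.
Subtract the second batch: 23−19=4 heads and 22−4=18 tails.

4 heads and 18 tails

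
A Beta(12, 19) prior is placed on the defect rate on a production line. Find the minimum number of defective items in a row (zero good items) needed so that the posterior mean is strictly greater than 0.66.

k = 25

After k defective items and 0 good items the posterior is Beta(12+k, 19), with mean (12+k)/(12+19+k).
Set (12+k)/(31+k) > 0.66 and solve: k > (0.66·31 − 12)/(1 − 0.66) = 24.882.
The smallest integer exceeding 24.882 is 25.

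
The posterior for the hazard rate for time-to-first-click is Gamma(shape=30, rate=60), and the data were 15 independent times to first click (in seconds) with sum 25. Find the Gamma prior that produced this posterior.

Gamma(shape=15, rate=35)

For an exponential likelihood with a Gamma(α, β) prior on the rate, n observations with total T give posterior Gamma(α+n, β+T).
So α = 30 − 15 = 15 and β = 60 − 25 = 35.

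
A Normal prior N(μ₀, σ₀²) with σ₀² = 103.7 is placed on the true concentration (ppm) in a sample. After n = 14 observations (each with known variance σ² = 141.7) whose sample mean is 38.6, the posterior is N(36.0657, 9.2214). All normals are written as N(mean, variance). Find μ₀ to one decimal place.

The posterior mean is a precision-weighted average: μ_n = (τ₀μ₀ + τ_data·x̄)/(τ₀+τ_data), with τ₀=1/σ₀² and τ_data=n/σ².
Here τ₀ = 1/103.7 = 0.009643 and τ_data = 14/141.7 = 0.098800, so τ_n = 0.108443.
Rearranging for μ₀: μ₀ = (μ_n·τ_n − τ_data·x̄)/τ₀ = (36.0657·0.108443 − 0.098800·38.6) / 0.009643 = 0.097393/0.009643 ≈ 10.1.

μ₀ = 10.1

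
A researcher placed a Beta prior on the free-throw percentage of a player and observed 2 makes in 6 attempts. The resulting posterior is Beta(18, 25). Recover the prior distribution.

Under Beta–binomial conjugacy the posterior parameters are (α+s, β+f).
Subtract the data counts: 18−2=16, 25−4=21.

Beta(16, 21)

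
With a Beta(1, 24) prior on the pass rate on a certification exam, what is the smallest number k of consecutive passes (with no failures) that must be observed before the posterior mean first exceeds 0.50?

k = 24

After k passes and 0 failures the posterior is Beta(1+k, 24), with mean (1+k)/(1+24+k).
Set (1+k)/(25+k) > 0.50 and solve: k > (0.50·25 − 1)/(1 − 0.50) = 23.000.
The smallest integer exceeding 23.000 is 24.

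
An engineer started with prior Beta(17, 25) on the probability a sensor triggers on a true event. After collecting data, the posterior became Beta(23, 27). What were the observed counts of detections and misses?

A Beta(a, b) prior with s successes and f failures in binomial data gives a Beta(a+s, b+f) posterior.
Match parameters: s=23−17=6, f=27−25=2.

6 detections and 2 misses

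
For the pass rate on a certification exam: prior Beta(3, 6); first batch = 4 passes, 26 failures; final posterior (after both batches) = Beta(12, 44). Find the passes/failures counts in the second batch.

Because Beta–binomial updating is additive in the counts, the combined data contributed (α_post−α_prior, β_post−β_prior) successes and failures.
Total across both batches: 12−3=9 passes, 44−6=38 failures.
Subtract the first batch: 9−4=5 passes and 38−26=12 failures.

5 passes and 12 failures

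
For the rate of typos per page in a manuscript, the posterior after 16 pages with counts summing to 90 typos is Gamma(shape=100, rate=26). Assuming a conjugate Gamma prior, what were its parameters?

Gamma–Poisson conjugacy: posterior shape = α + Σxᵢ, posterior rate = β + n.
So α = 100 − 90 = 10 and β = 26 − 16 = 10.

Gamma(shape=10, rate=10)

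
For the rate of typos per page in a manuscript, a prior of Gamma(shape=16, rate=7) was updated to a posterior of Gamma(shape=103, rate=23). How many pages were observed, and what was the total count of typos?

A Gamma(α, β) prior (rate parametrization) on a Poisson rate with n observations summing to S gives posterior Gamma(α+S, β+n).
Matching: Σxᵢ = 103 − 16 = 87 and n = 23 − 7 = 16.

n = 16 pages with total 87 typos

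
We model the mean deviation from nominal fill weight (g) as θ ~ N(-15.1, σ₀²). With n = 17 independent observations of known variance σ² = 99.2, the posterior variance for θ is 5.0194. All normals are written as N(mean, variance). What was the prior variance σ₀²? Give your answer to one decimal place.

Posterior precision equals prior precision plus data precision: 1/σ_n² = 1/σ₀² + n/σ².
So 1/σ₀² = 1/5.0194 − 17/99.2 = 0.199227 − 0.171371 = 0.027856.
Hence σ₀² = 1/0.027856 ≈ 35.9.

σ₀² = 35.9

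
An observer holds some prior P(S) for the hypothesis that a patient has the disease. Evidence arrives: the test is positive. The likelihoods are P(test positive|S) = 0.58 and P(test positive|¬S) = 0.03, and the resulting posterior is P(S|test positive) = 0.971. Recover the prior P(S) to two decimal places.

P(S) = 0.63

Bayes' rule in odds form gives O(S|E) = O(S)·[P(E|S)/P(E|¬S)], hence O(S) = O(S|E)/LR.
Posterior odds = 0.971/(1−0.971) = 33.4828. LR = 0.58/0.03 = 19.3333.
Prior odds = 33.4828/19.3333 = 1.7319, so P(S) = 1.7319/(1+1.7319) ≈ 0.63.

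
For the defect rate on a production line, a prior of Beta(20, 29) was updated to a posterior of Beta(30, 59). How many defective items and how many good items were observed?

Under Beta–binomial conjugacy the posterior parameters are (α+s, β+f).
So s = 30 − 20 = 10 and f = 59 − 29 = 30.

10 defective items and 30 good items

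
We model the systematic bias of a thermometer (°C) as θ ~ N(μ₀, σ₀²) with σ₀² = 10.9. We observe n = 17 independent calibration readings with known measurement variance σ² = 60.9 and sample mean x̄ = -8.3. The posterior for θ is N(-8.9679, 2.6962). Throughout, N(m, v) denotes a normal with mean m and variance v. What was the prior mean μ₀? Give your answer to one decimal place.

With known observation variance, the Normal–Normal posterior has precision τ_n = τ₀ + n/σ² and mean μ_n = (τ₀μ₀ + (n/σ²)x̄)/τ_n.
Here τ₀ = 1/10.9 = 0.091743 and τ_data = 17/60.9 = 0.279146, so τ_n = 0.370889.
Rearranging for μ₀: μ₀ = (μ_n·τ_n − τ_data·x̄)/τ₀ = (-8.9679·0.370889 − 0.279146·-8.3) / 0.091743 = -1.009184/0.091743 ≈ -11.0.

μ₀ = -11.0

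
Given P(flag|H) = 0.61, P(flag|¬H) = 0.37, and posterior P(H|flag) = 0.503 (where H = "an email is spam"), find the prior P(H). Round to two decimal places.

P(H) = 0.38

In odds form, posterior odds = prior odds × likelihood ratio, so prior odds = posterior odds ÷ LR.
Posterior odds = 0.503/(1−0.503) = 1.0121. LR = 0.61/0.37 = 1.6486.
Prior odds = 1.0121/1.6486 = 0.6139, so P(H) = 0.6139/(1+0.6139) ≈ 0.38.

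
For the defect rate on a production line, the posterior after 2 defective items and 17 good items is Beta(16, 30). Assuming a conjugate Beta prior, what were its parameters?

Beta(14, 13)

Beta is conjugate to the binomial likelihood: posterior = Beta(a+s, b+f).
So a = 16 − 2 = 14 and b = 30 − 17 = 13.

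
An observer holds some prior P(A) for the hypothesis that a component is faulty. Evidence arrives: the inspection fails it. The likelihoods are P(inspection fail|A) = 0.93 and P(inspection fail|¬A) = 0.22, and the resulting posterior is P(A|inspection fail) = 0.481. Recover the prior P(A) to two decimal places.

Bayes' rule in odds form gives O(A|E) = O(A)·[P(E|A)/P(E|¬A)], hence O(A) = O(A|E)/LR.
Posterior odds = 0.481/(1−0.481) = 0.9268. LR = 0.93/0.22 = 4.2273.
Prior odds = 0.9268/4.2273 = 0.2192, so P(A) = 0.2192/(1+0.2192) ≈ 0.18.

P(A) = 0.18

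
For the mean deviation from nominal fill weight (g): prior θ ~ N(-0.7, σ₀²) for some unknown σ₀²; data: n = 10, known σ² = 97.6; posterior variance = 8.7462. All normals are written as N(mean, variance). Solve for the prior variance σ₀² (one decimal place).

For the Normal–Normal model with known σ², precisions add: τ_n = τ₀ + n/σ².
So 1/σ₀² = 1/8.7462 − 10/97.6 = 0.114335 − 0.102459 = 0.011876.
Hence σ₀² = 1/0.011876 ≈ 84.2.

σ₀² = 84.2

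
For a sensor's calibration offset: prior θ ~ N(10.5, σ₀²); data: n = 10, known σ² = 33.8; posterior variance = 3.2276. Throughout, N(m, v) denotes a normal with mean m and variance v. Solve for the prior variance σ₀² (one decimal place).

σ₀² = 71.6

Posterior precision equals prior precision plus data precision: 1/σ_n² = 1/σ₀² + n/σ².
So 1/σ₀² = 1/3.2276 − 10/33.8 = 0.309828 − 0.295858 = 0.013970.
Hence σ₀² = 1/0.013970 ≈ 71.6.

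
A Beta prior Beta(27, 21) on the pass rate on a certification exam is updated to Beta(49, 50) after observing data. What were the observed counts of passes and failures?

Beta is conjugate to the binomial likelihood: posterior = Beta(a+s, b+f).
Match parameters: s=49−27=22, f=50−21=29.

22 passes and 29 failures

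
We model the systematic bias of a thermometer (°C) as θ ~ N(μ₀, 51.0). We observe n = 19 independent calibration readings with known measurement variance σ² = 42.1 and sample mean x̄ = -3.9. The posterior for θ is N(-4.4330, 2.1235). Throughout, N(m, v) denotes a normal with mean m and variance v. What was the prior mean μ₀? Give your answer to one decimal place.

The posterior mean is a precision-weighted average: μ_n = (τ₀μ₀ + τ_data·x̄)/(τ₀+τ_data), with τ₀=1/σ₀² and τ_data=n/σ².
Here τ₀ = 1/51.0 = 0.019608 and τ_data = 19/42.1 = 0.451306, so τ_n = 0.470914.
Rearranging for μ₀: μ₀ = (μ_n·τ_n − τ_data·x̄)/τ₀ = (-4.4330·0.470914 − 0.451306·-3.9) / 0.019608 = -0.327468/0.019608 ≈ -16.7.

μ₀ = -16.7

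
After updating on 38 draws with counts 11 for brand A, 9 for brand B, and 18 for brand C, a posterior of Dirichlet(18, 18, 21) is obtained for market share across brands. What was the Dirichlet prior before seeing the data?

For a Dirichlet(α) prior with multinomial counts c, the posterior is Dirichlet(α + c) componentwise.
Subtract each count from the matching posterior parameter: 18−11=7, 18−9=9, 21−18=3.

Dirichlet(7, 9, 3)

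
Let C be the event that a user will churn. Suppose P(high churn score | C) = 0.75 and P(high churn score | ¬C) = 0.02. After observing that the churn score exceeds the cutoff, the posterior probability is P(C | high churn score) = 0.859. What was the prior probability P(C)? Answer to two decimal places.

Bayes' rule in odds form gives O(C|E) = O(C)·[P(E|C)/P(E|¬C)], hence O(C) = O(C|E)/LR.
Posterior odds = 0.859/(1−0.859) = 6.0922. LR = 0.75/0.02 = 37.5000.
Prior odds = 6.0922/37.5000 = 0.1625, so P(C) = 0.1625/(1+0.1625) ≈ 0.14.

P(C) = 0.14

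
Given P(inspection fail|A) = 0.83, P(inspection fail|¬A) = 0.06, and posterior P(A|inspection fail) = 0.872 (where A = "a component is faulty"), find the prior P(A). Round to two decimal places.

P(A) = 0.33

In odds form, posterior odds = prior odds × likelihood ratio, so prior odds = posterior odds ÷ LR.
Posterior odds = 0.872/(1−0.872) = 6.8125. LR = 0.83/0.06 = 13.8333.
Prior odds = 6.8125/13.8333 = 0.4925, so P(A) = 0.4925/(1+0.4925) ≈ 0.33.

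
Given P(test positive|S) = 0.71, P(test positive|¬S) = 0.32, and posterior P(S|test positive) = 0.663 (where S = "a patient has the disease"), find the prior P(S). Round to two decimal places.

Bayes' rule in odds form gives O(S|E) = O(S)·[P(E|S)/P(E|¬S)], hence O(S) = O(S|E)/LR.
Posterior odds = 0.663/(1−0.663) = 1.9674. LR = 0.71/0.32 = 2.2188.
Prior odds = 1.9674/2.2188 = 0.8867, so P(S) = 0.8867/(1+0.8867) ≈ 0.47.

P(S) = 0.47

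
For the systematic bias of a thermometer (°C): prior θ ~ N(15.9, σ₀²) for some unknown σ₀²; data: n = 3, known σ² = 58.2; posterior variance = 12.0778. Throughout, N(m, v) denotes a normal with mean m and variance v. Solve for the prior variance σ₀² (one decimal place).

Posterior precision equals prior precision plus data precision: 1/σ_n² = 1/σ₀² + n/σ².
So 1/σ₀² = 1/12.0778 − 3/58.2 = 0.082797 − 0.051546 = 0.031251.
Hence σ₀² = 1/0.031251 ≈ 32.0.

σ₀² = 32.0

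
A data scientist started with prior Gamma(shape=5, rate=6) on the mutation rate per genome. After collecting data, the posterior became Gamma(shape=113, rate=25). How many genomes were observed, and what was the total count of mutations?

Gamma–Poisson conjugacy: posterior shape = α + Σxᵢ, posterior rate = β + n.
Matching: Σxᵢ = 113 − 5 = 108 and n = 25 − 6 = 19.

n = 19 genomes with total 108 mutations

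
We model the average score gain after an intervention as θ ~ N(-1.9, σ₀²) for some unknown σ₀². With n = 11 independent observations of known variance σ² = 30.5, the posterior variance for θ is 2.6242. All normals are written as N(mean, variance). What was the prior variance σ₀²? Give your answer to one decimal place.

σ₀² = 49.0

Posterior precision equals prior precision plus data precision: 1/σ_n² = 1/σ₀² + n/σ².
So 1/σ₀² = 1/2.6242 − 11/30.5 = 0.381069 − 0.360656 = 0.020413.
Hence σ₀² = 1/0.020413 ≈ 49.0.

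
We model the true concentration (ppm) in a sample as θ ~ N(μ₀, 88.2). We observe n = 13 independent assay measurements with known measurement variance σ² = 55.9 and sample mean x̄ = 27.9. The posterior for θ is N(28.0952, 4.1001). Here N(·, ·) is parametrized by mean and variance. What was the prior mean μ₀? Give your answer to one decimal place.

The posterior mean is a precision-weighted average: μ_n = (τ₀μ₀ + τ_data·x̄)/(τ₀+τ_data), with τ₀=1/σ₀² and τ_data=n/σ².
Here τ₀ = 1/88.2 = 0.011338 and τ_data = 13/55.9 = 0.232558, so τ_n = 0.243896.
Rearranging for μ₀: μ₀ = (μ_n·τ_n − τ_data·x̄)/τ₀ = (28.0952·0.243896 − 0.232558·27.9) / 0.011338 = 0.363939/0.011338 ≈ 32.1.

μ₀ = 32.1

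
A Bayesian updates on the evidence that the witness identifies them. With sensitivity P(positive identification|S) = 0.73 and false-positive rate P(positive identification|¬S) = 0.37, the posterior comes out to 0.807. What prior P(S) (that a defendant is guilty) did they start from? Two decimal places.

P(S) = 0.68

In odds form, posterior odds = prior odds × likelihood ratio, so prior odds = posterior odds ÷ LR.
Posterior odds = 0.807/(1−0.807) = 4.1813. LR = 0.73/0.37 = 1.9730.
Prior odds = 4.1813/1.9730 = 2.1193, so P(S) = 2.1193/(1+2.1193) ≈ 0.68.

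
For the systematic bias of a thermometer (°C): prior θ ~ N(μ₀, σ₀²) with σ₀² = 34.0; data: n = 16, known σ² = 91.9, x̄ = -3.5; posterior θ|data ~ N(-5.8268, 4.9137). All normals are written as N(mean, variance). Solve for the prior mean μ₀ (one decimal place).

The posterior mean is a precision-weighted average: μ_n = (τ₀μ₀ + τ_data·x̄)/(τ₀+τ_data), with τ₀=1/σ₀² and τ_data=n/σ².
Here τ₀ = 1/34.0 = 0.029412 and τ_data = 16/91.9 = 0.174102, so τ_n = 0.203514.
Rearranging for μ₀: μ₀ = (μ_n·τ_n − τ_data·x̄)/τ₀ = (-5.8268·0.203514 − 0.174102·-3.5) / 0.029412 = -0.576478/0.029412 ≈ -19.6.

μ₀ = -19.6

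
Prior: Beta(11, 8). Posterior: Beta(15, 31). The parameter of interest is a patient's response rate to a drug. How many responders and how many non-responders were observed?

A Beta(α, β) prior with s successes and f failures in binomial data gives a Beta(α+s, β+f) posterior.
So s = 15 − 11 = 4 and f = 31 − 8 = 23.

4 responders and 23 non-responders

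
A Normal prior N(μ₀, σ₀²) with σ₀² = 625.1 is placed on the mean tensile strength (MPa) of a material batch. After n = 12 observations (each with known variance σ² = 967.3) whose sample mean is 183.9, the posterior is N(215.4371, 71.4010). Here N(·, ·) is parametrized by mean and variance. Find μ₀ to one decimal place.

With known observation variance, the Normal–Normal posterior has precision τ_n = τ₀ + n/σ² and mean μ_n = (τ₀μ₀ + (n/σ²)x̄)/τ_n.
Here τ₀ = 1/625.1 = 0.001600 and τ_data = 12/967.3 = 0.012406, so τ_n = 0.014006.
Rearranging for μ₀: μ₀ = (μ_n·τ_n − τ_data·x̄)/τ₀ = (215.4371·0.014006 − 0.012406·183.9) / 0.001600 = 0.735949/0.001600 ≈ 460.0.

μ₀ = 460.0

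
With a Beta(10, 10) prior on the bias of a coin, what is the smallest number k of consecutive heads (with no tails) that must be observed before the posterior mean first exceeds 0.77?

k = 24

After k heads and 0 tails the posterior is Beta(10+k, 10), with mean (10+k)/(10+10+k).
Set (10+k)/(20+k) > 0.77 and solve: k > (0.77·20 − 10)/(1 − 0.77) = 23.478.
The smallest integer exceeding 23.478 is 24, and checking k=24: (34)/(44) = 0.7727 > 0.77.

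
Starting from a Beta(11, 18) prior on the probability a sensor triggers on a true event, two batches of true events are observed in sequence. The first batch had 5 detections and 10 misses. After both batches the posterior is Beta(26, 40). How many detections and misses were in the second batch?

Because Beta–binomial updating is additive in the counts, the combined data contributed (α_post−α_prior, β_post−β_prior) successes and failures.
Total across both batches: 26−11=15 detections, 40−18=22 misses.
Subtract the first batch: 15−5=10 detections and 22−10=12 misses.

10 detections and 12 misses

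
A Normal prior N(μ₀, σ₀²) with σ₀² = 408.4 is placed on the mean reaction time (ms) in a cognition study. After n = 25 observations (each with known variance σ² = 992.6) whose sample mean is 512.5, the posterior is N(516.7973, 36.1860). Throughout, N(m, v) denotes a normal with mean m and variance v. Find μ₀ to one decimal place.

The posterior mean is a precision-weighted average: μ_n = (τ₀μ₀ + τ_data·x̄)/(τ₀+τ_data), with τ₀=1/σ₀² and τ_data=n/σ².
Here τ₀ = 1/408.4 = 0.002449 and τ_data = 25/992.6 = 0.025186, so τ_n = 0.027635.
Rearranging for μ₀: μ₀ = (μ_n·τ_n − τ_data·x̄)/τ₀ = (516.7973·0.027635 − 0.025186·512.5) / 0.002449 = 1.373868/0.002449 ≈ 561.0.

μ₀ = 561.0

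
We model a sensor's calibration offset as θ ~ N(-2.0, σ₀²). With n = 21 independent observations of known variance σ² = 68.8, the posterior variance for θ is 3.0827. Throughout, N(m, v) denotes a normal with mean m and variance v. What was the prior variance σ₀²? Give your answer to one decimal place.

σ₀² = 52.2

Posterior precision equals prior precision plus data precision: 1/σ_n² = 1/σ₀² + n/σ².
So 1/σ₀² = 1/3.0827 − 21/68.8 = 0.324391 − 0.305233 = 0.019158.
Hence σ₀² = 1/0.019158 ≈ 52.2.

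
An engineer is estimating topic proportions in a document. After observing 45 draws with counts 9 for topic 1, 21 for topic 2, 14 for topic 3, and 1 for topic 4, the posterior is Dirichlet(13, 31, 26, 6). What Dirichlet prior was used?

For a Dirichlet(α) prior with multinomial counts c, the posterior is Dirichlet(α + c) componentwise.
Subtract each count from the matching posterior parameter: 13−9=4, 31−21=10, 26−14=12, 6−1=5.

Dirichlet(4, 10, 12, 5)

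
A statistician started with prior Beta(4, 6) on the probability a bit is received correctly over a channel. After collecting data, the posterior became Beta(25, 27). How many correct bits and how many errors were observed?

A Beta(α, β) prior with s successes and f failures in binomial data gives a Beta(α+s, β+f) posterior.
So s = 25 − 4 = 21 and f = 27 − 6 = 21.

21 correct bits and 21 errors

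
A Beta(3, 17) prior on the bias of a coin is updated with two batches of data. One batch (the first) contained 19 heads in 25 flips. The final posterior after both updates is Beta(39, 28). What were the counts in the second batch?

17 heads and 5 tails

Sequential conjugate updates are equivalent to a single update on the pooled data, so total successes = posterior α − prior α and total failures = posterior β − prior β.
Total across both batches: 39−3=36 heads, 28−17=11 tails.
Subtract the first batch: 36−19=17 heads and 11−6=5 tails.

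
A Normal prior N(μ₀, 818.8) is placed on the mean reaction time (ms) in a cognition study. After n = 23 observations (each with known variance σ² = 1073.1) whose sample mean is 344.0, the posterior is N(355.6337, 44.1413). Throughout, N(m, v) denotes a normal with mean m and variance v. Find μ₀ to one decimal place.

μ₀ = 559.8

With known observation variance, the Normal–Normal posterior has precision τ_n = τ₀ + n/σ² and mean μ_n = (τ₀μ₀ + (n/σ²)x̄)/τ_n.
Here τ₀ = 1/818.8 = 0.001221 and τ_data = 23/1073.1 = 0.021433, so τ_n = 0.022654.
Rearranging for μ₀: μ₀ = (μ_n·τ_n − τ_data·x̄)/τ₀ = (355.6337·0.022654 − 0.021433·344.0) / 0.001221 = 0.683574/0.001221 ≈ 559.8.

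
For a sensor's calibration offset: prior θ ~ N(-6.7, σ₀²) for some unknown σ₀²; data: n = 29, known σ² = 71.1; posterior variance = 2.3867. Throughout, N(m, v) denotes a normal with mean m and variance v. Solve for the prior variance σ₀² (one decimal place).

Posterior precision equals prior precision plus data precision: 1/σ_n² = 1/σ₀² + n/σ².
So 1/σ₀² = 1/2.3867 − 29/71.1 = 0.418989 − 0.407876 = 0.011113.
Hence σ₀² = 1/0.011113 ≈ 90.0.

σ₀² = 90.0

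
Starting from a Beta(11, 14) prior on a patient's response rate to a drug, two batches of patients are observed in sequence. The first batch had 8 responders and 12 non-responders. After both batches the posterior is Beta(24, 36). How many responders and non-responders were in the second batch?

5 responders and 10 non-responders

Because Beta–binomial updating is additive in the counts, the combined data contributed (α_post−α_prior, β_post−β_prior) successes and failures.
Total across both batches: 24−11=13 responders, 36−14=22 non-responders.
Subtract the first batch: 13−8=5 responders and 22−12=10 non-responders.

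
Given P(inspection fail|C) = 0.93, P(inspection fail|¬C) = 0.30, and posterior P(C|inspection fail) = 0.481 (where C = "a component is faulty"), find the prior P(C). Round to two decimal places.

P(C) = 0.23

Bayes' rule in odds form gives O(C|E) = O(C)·[P(E|C)/P(E|¬C)], hence O(C) = O(C|E)/LR.
Posterior odds = 0.481/(1−0.481) = 0.9268. LR = 0.93/0.30 = 3.1000.
Prior odds = 0.9268/3.1000 = 0.2990, so P(C) = 0.2990/(1+0.2990) ≈ 0.23.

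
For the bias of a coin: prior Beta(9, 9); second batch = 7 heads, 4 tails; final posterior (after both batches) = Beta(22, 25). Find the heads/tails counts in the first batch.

Because Beta–binomial updating is additive in the counts, the combined data contributed (α_post−α_prior, β_post−β_prior) successes and failures.
Total across both batches: 22−9=13 heads, 25−9=16 tails.
Subtract the second batch: 13−7=6 heads and 16−4=12 tails.

6 heads and 12 tails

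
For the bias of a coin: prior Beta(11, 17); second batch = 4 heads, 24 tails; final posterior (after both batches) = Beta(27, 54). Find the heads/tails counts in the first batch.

Sequential conjugate updates are equivalent to a single update on the pooled data, so total successes = posterior α − prior α and total failures = posterior β − prior β.
Total across both batches: 27−11=16 heads, 54−17=37 tails.
Subtract the second batch: 16−4=12 heads and 37−24=13 tails.

12 heads and 13 tails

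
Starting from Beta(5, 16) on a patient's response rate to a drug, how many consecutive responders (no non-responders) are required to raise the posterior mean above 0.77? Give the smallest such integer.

After k responders and 0 non-responders the posterior is Beta(5+k, 16), with mean (5+k)/(5+16+k).
Set (5+k)/(21+k) > 0.77 and solve: k > (0.77·21 − 5)/(1 − 0.77) = 48.565.
The smallest integer exceeding 48.565 is 49, and checking k=49: (54)/(70) = 0.7714 > 0.77.

k = 49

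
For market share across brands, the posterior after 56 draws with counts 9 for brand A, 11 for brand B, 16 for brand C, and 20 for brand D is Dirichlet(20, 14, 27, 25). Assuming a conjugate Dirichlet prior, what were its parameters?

For a Dirichlet(α) prior with multinomial counts c, the posterior is Dirichlet(α + c) componentwise.
Subtract each count from the matching posterior parameter: 20−9=11, 14−11=3, 27−16=11, 25−20=5.

Dirichlet(11, 3, 11, 5)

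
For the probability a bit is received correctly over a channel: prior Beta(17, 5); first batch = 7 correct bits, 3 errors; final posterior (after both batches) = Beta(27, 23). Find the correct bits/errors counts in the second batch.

Sequential conjugate updates are equivalent to a single update on the pooled data, so total successes = posterior α − prior α and total failures = posterior β − prior β.
Total across both batches: 27−17=10 correct bits, 23−5=18 errors.
Subtract the first batch: 10−7=3 correct bits and 18−3=15 errors.

3 correct bits and 15 errors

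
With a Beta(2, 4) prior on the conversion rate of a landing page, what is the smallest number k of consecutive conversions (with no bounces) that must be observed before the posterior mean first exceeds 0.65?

After k conversions and 0 bounces the posterior is Beta(2+k, 4), with mean (2+k)/(2+4+k).
Set (2+k)/(6+k) > 0.65 and solve: k > (0.65·6 − 2)/(1 − 0.65) = 5.429.
The smallest integer exceeding 5.429 is 6, and checking k=6: (8)/(12) = 0.6667 > 0.65.

k = 6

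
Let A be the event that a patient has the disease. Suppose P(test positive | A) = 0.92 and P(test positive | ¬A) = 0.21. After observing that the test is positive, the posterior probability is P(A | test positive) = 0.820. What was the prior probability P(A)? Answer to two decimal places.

P(A) = 0.51

Bayes' rule in odds form gives O(A|E) = O(A)·[P(E|A)/P(E|¬A)], hence O(A) = O(A|E)/LR.
Posterior odds = 0.820/(1−0.820) = 4.5556. LR = 0.92/0.21 = 4.3810.
Prior odds = 4.5556/4.3810 = 1.0399, so P(A) = 1.0399/(1+1.0399) ≈ 0.51.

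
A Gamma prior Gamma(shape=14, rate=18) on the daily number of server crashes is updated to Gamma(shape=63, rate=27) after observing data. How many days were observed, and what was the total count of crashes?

A Gamma(α, β) prior (rate parametrization) on a Poisson rate with n observations summing to S gives posterior Gamma(α+S, β+n).
Matching: Σxᵢ = 63 − 14 = 49 and n = 27 − 18 = 9.

n = 9 days with total 49 crashes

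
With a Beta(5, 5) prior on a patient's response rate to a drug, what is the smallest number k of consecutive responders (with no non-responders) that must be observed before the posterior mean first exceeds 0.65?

After k responders and 0 non-responders the posterior is Beta(5+k, 5), with mean (5+k)/(5+5+k).
Set (5+k)/(10+k) > 0.65 and solve: k > (0.65·10 − 5)/(1 − 0.65) = 4.286.
The smallest integer exceeding 4.286 is 5, and checking k=5: (10)/(15) = 0.6667 > 0.65.

k = 5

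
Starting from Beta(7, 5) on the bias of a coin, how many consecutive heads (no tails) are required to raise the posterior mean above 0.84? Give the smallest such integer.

k = 20

After k heads and 0 tails the posterior is Beta(7+k, 5), with mean (7+k)/(7+5+k).
Set (7+k)/(12+k) > 0.84 and solve: k > (0.84·12 − 7)/(1 − 0.84) = 19.250.
The smallest integer exceeding 19.250 is 20.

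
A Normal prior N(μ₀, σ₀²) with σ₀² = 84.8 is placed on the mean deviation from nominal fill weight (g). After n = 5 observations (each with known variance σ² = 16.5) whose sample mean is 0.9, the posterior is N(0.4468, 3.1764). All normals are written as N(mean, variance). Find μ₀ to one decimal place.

With known observation variance, the Normal–Normal posterior has precision τ_n = τ₀ + n/σ² and mean μ_n = (τ₀μ₀ + (n/σ²)x̄)/τ_n.
Here τ₀ = 1/84.8 = 0.011792 and τ_data = 5/16.5 = 0.303030, so τ_n = 0.314822.
Rearranging for μ₀: μ₀ = (μ_n·τ_n − τ_data·x̄)/τ₀ = (0.4468·0.314822 − 0.303030·0.9) / 0.011792 = -0.132065/0.011792 ≈ -11.2.

μ₀ = -11.2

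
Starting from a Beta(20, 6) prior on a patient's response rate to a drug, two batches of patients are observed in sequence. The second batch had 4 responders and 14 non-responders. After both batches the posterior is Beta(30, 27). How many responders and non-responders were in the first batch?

Because Beta–binomial updating is additive in the counts, the combined data contributed (α_post−α_prior, β_post−β_prior) successes and failures.
Total across both batches: 30−20=10 responders, 27−6=21 non-responders.
Subtract the second batch: 10−4=6 responders and 21−14=7 non-responders.

6 responders and 7 non-responders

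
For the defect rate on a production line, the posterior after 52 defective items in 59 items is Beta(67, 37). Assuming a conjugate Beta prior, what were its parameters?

Beta(15, 30)

Under Beta–binomial conjugacy the posterior parameters are (α+s, β+f).
So α = 67 − 52 = 15 and β = 37 − 7 = 30.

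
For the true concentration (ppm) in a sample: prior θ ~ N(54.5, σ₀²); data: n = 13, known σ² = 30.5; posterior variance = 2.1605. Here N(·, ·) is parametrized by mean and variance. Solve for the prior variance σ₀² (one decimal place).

Posterior precision equals prior precision plus data precision: 1/σ_n² = 1/σ₀² + n/σ².
So 1/σ₀² = 1/2.1605 − 13/30.5 = 0.462856 − 0.426230 = 0.036626.
Hence σ₀² = 1/0.036626 ≈ 27.3.

σ₀² = 27.3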